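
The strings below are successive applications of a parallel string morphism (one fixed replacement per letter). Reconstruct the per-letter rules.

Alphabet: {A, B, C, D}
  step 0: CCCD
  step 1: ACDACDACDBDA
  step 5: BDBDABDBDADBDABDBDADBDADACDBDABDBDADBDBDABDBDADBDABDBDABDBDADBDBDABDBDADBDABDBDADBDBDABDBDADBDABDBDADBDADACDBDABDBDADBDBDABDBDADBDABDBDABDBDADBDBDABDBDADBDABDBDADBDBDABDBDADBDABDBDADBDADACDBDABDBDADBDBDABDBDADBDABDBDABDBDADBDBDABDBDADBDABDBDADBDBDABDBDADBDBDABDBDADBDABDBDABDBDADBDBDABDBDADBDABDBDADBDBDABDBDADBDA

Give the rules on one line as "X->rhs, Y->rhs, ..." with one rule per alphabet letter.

A->D, B->BD, C->ACD, D->BDA

  step 0 ⇒ step 1: CCCD ⇒ ACD·ACD·ACD·BDA
    C ↦ ACD
    D ↦ BDA
    A ↦ D  (constrained at step 1)
    B ↦ BD  (constrained at step 1)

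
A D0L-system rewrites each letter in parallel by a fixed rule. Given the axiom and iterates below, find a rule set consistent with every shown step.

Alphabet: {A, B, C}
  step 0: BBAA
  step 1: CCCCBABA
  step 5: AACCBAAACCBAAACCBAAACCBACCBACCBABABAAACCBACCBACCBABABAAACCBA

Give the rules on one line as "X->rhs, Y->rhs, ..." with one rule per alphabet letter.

A->BA, B->CC, C->A

  step 0 ⇒ step 1: BBAA ⇒ CC·CC·BA·BA
    A ↦ BA
    B ↦ CC
    C ↦ A  (constrained at step 1)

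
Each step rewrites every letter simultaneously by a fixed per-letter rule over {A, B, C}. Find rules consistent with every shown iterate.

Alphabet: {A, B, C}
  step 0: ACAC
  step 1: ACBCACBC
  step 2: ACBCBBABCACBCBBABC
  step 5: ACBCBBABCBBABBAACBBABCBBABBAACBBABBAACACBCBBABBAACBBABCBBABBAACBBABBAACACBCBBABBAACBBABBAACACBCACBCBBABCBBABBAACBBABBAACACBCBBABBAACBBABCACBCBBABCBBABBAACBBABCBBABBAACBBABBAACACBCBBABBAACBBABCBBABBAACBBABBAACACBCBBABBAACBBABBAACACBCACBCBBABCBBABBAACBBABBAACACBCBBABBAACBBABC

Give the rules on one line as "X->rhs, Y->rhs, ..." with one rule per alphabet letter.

A->AC, B->BBA, C->BC

  step 1 ⇒ step 2: ACBCACBC ⇒ AC·BC·BBA·BC·AC·BC·BBA·BC
    A ↦ AC
    B ↦ BBA
    C ↦ BC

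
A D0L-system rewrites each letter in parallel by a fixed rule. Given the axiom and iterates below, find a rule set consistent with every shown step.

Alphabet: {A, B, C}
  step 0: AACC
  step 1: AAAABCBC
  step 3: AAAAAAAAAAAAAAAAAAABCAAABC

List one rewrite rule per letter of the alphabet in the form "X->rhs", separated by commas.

  step 0 ⇒ step 1: AACC ⇒ AA·AA·BC·BC
    A ↦ AA
    C ↦ BC
    B ↦ A  (constrained at step 1)

A->AA, B->A, C->BC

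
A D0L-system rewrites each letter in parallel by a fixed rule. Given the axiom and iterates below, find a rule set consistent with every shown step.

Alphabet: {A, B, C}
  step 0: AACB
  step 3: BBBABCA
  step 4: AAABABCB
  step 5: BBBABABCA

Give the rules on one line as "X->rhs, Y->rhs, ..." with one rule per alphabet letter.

  step 4 ⇒ step 5: AAABABCB ⇒ B·B·B·A·B·A·BC·A
    A ↦ B
    B ↦ A
    C ↦ BC

A->B, B->A, C->BC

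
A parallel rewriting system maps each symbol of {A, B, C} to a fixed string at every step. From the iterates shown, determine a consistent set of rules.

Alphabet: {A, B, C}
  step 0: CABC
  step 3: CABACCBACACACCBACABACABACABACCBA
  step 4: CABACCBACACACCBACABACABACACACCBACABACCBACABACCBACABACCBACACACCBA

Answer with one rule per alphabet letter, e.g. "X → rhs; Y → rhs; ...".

  step 3 ⇒ step 4: CABACCBACACACCBACABACABACABACCBA ⇒ CA·BA·CC·BA·CA·CA·CC·BA·CA·BA·CA·BA·CA·CA·CC·BA·CA·BA·CC·BA·CA·BA·CC·BA·CA·BA·CC·BA·CA·CA·CC·BA
    A ↦ BA
    B ↦ CC
    C ↦ CA

A->BA, B->CC, C->CA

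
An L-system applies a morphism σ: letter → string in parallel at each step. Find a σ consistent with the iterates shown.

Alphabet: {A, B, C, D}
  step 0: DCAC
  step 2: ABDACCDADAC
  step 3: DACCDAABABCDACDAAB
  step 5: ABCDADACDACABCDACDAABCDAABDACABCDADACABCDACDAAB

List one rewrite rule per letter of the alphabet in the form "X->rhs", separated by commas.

A->DA, B->C, C->AB, D->C

  step 2 ⇒ step 3: ABDACCDADAC ⇒ DA·C·C·DA·AB·AB·C·DA·C·DA·AB
    A ↦ DA
    B ↦ C
    C ↦ AB
    D ↦ C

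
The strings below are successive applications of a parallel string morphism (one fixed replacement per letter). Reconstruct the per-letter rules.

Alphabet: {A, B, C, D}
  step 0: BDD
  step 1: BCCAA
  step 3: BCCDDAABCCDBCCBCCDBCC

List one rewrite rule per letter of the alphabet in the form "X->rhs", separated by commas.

A->BCB, B->BCC, C->D, D->A

  step 0 ⇒ step 1: BDD ⇒ BCC·A·A
    B ↦ BCC
    D ↦ A
    A ↦ BCB  (constrained at step 1)
    C ↦ D  (constrained at step 1)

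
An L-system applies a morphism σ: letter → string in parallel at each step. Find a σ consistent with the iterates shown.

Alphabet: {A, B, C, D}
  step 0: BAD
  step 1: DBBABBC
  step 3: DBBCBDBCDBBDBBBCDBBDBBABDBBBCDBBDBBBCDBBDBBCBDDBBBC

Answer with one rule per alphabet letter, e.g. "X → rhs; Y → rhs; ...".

A->AB, B->DBB, C->CBD, D->BC

  step 0 ⇒ step 1: BAD ⇒ DBB·AB·BC
    A ↦ AB
    B ↦ DBB
    D ↦ BC
    C ↦ CBD  (constrained at step 1)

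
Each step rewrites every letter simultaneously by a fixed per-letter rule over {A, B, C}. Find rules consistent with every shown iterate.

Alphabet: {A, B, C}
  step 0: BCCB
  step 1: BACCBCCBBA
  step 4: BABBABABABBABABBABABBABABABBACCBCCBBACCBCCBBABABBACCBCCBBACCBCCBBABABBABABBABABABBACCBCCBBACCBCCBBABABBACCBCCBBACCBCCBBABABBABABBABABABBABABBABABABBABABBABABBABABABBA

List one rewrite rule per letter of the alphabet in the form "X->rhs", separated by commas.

  step 0 ⇒ step 1: BCCB ⇒ BA·CCB·CCB·BA
    B ↦ BA
    C ↦ CCB
    A ↦ BBA  (constrained at step 1)

A->BBA, B->BA, C->CCB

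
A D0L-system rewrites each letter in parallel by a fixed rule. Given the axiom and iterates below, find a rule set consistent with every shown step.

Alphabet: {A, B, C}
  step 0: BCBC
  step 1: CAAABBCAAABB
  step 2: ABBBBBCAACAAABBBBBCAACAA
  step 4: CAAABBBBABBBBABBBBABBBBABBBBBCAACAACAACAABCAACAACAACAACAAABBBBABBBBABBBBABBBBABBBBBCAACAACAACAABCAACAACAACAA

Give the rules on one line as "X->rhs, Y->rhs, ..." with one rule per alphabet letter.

  step 1 ⇒ step 2: CAAABBCAAABB ⇒ ABB·B·B·B·CAA·CAA·ABB·B·B·B·CAA·CAA
    A ↦ B
    B ↦ CAA
    C ↦ ABB

A->B, B->CAA, C->ABB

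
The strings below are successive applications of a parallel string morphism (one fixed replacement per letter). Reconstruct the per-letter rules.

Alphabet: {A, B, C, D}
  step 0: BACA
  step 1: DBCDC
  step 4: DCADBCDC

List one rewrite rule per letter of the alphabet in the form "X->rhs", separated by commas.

A->C, B->DB, C->D, D->A

  step 0 ⇒ step 1: BACA ⇒ DB·C·D·C
    A ↦ C
    B ↦ DB
    C ↦ D
    D ↦ A  (constrained at step 1)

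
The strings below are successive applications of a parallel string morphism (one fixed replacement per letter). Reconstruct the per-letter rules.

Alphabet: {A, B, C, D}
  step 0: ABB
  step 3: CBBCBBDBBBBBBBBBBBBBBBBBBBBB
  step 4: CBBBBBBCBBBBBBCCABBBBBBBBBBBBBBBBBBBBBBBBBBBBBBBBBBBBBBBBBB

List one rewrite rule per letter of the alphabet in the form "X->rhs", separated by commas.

  step 3 ⇒ step 4: CBBCBBDBBBBBBBBBBBBBBBBBBBBB ⇒ CBB·BB·BB·CBB·BB·BB·CCA·BB·BB·BB·BB·BB·BB·BB·BB·BB·BB·BB·BB·BB·BB·BB·BB·BB·BB·BB·BB·BB
    B ↦ BB
    C ↦ CBB
    D ↦ CCA
    A ↦ DB  (constrained at step 0)

A->DB, B->BB, C->CBB, D->CCA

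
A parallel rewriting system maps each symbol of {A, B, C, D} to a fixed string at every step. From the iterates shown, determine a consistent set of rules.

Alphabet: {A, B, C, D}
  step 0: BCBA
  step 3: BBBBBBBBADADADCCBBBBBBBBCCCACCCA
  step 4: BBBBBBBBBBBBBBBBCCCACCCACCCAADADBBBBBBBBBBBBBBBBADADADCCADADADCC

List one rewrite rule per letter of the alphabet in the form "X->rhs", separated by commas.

  step 3 ⇒ step 4: BBBBBBBBADADADCCBBBBBBBBCCCACCCA ⇒ BB·BB·BB·BB·BB·BB·BB·BB·CC·CA·CC·CA·CC·CA·AD·AD·BB·BB·BB·BB·BB·BB·BB·BB·AD·AD·AD·CC·AD·AD·AD·CC
    A ↦ CC
    B ↦ BB
    C ↦ AD
    D ↦ CA

A->CC, B->BB, C->AD, D->CA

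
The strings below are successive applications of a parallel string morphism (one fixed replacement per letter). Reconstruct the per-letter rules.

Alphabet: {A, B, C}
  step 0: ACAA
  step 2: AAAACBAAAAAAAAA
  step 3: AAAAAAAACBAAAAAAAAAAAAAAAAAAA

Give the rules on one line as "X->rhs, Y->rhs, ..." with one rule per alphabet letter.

A->AA, B->A, C->CB

  step 2 ⇒ step 3: AAAACBAAAAAAAAA ⇒ AA·AA·AA·AA·CB·A·AA·AA·AA·AA·AA·AA·AA·AA·AA
    A ↦ AA
    B ↦ A
    C ↦ CB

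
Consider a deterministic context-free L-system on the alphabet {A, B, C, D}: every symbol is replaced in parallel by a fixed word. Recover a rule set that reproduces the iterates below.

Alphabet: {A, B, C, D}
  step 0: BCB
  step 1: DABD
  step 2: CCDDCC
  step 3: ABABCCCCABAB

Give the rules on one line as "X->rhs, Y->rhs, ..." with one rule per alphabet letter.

  step 2 ⇒ step 3: CCDDCC ⇒ AB·AB·CC·CC·AB·AB
    C ↦ AB
    D ↦ CC
  step 1 ⇒ step 2: DABD ⇒ CC·D·D·CC
    A ↦ D
  step 0 ⇒ step 1: BCB ⇒ D·AB·D
    B ↦ D

A->D, B->D, C->AB, D->CC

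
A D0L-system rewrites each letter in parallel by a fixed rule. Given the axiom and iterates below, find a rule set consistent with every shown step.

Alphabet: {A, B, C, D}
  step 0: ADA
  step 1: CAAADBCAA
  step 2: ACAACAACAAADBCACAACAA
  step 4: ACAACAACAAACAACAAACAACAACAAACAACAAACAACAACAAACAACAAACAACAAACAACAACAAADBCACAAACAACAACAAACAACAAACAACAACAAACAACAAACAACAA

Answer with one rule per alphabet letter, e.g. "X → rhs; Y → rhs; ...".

  step 1 ⇒ step 2: CAAADBCAA ⇒ A·CAA·CAA·CAA·ADB·C·A·CAA·CAA
    A ↦ CAA
    B ↦ C
    C ↦ A
    D ↦ ADB

A->CAA, B->C, C->A, D->ADB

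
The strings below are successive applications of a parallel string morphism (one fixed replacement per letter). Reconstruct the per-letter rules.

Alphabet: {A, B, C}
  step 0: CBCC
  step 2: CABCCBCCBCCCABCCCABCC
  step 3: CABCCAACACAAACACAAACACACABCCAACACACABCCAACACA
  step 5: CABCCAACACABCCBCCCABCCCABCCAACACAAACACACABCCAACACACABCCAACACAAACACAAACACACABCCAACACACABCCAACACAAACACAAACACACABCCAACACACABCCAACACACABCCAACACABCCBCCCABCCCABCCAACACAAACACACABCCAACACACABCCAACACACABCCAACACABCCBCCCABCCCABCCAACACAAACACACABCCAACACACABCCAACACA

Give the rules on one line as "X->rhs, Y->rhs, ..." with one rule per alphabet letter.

A->BCC, B->AA, C->CA

  step 2 ⇒ step 3: CABCCBCCBCCCABCCCABCC ⇒ CA·BCC·AA·CA·CA·AA·CA·CA·AA·CA·CA·CA·BCC·AA·CA·CA·CA·BCC·AA·CA·CA
    A ↦ BCC
    B ↦ AA
    C ↦ CA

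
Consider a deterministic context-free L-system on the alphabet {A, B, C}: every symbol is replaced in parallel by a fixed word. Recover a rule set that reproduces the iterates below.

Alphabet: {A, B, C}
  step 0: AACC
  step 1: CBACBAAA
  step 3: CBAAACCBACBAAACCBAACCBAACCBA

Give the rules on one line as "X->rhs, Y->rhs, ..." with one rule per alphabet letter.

A->CBA, B->C, C->A

  step 0 ⇒ step 1: AACC ⇒ CBA·CBA·A·A
    A ↦ CBA
    C ↦ A
    B ↦ C  (constrained at step 1)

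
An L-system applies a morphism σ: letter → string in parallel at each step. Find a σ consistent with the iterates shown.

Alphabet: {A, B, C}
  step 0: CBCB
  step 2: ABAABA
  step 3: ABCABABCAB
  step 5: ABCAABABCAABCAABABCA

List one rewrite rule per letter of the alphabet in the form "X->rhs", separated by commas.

  step 2 ⇒ step 3: ABAABA ⇒ AB·C·AB·AB·C·AB
    A ↦ AB
    B ↦ C
    C ↦ A  (constrained at step 0)

A->AB, B->C, C->A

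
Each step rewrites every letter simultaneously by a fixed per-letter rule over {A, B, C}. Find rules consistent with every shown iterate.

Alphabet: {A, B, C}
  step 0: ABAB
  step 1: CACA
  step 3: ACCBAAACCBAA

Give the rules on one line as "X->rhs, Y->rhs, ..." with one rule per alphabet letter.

  step 0 ⇒ step 1: ABAB ⇒ C·A·C·A
    A ↦ C
    B ↦ A
    C ↦ BAA  (constrained at step 1)

A->C, B->A, C->BAA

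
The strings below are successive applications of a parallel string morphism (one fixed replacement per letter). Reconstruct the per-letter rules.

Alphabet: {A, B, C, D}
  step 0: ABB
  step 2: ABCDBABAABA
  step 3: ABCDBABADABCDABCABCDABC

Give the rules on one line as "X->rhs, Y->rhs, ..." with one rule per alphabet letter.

  step 2 ⇒ step 3: ABCDBABAABA ⇒ ABC·D·B·ABA·D·ABC·D·ABC·ABC·D·ABC
    A ↦ ABC
    B ↦ D
    C ↦ B
    D ↦ ABA

A->ABC, B->D, C->B, D->ABA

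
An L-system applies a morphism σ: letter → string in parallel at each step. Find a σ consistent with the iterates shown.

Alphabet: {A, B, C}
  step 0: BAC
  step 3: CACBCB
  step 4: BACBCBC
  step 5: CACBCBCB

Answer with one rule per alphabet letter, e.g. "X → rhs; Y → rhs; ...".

  step 4 ⇒ step 5: BACBCBC ⇒ C·AC·B·C·B·C·B
    A ↦ AC
    B ↦ C
    C ↦ B

A->AC, B->C, C->B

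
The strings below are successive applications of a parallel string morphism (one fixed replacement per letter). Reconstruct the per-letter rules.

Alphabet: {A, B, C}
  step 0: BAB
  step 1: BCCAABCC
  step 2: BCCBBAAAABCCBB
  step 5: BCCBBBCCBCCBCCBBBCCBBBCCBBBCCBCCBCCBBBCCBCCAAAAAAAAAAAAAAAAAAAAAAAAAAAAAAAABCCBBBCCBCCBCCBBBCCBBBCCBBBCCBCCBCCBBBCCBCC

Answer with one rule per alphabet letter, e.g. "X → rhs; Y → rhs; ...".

A->AA, B->BCC, C->B

  step 1 ⇒ step 2: BCCAABCC ⇒ BCC·B·B·AA·AA·BCC·B·B
    A ↦ AA
    B ↦ BCC
    C ↦ B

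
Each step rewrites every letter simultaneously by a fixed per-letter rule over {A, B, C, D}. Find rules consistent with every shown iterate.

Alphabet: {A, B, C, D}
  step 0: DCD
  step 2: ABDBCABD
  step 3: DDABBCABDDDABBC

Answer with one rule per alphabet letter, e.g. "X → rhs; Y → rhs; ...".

  step 2 ⇒ step 3: ABDBCABD ⇒ DD·AB·BC·AB·D·DD·AB·BC
    A ↦ DD
    B ↦ AB
    C ↦ D
    D ↦ BC

A->DD, B->AB, C->D, D->BC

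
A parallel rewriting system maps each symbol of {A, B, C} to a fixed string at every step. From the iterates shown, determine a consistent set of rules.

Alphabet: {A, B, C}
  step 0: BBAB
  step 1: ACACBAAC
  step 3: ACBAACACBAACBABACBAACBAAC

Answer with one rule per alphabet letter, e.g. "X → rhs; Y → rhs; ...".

  step 0 ⇒ step 1: BBAB ⇒ AC·AC·BA·AC
    A ↦ BA
    B ↦ AC
    C ↦ B  (constrained at step 1)

A->BA, B->AC, C->B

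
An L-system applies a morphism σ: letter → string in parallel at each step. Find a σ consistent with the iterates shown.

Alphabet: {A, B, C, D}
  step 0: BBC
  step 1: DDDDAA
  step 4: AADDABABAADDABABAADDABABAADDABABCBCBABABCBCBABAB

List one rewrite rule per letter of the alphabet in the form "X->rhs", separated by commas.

  step 0 ⇒ step 1: BBC ⇒ DD·DD·AA
    B ↦ DD
    C ↦ AA
    A ↦ CB  (constrained at step 1)
    D ↦ AB  (constrained at step 1)

A->CB, B->DD, C->AA, D->AB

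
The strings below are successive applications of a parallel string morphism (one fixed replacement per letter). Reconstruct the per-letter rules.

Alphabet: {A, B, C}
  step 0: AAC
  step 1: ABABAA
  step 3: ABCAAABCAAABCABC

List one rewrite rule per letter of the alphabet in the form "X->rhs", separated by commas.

  step 0 ⇒ step 1: AAC ⇒ AB·AB·AA
    A ↦ AB
    C ↦ AA
    B ↦ C  (constrained at step 1)

A->AB, B->C, C->AA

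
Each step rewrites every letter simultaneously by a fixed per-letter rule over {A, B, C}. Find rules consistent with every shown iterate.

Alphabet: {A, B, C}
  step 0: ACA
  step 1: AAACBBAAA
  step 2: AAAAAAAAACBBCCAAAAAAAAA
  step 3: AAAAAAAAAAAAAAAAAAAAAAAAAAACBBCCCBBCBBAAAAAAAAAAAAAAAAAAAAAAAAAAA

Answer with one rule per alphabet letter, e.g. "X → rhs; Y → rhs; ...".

  step 2 ⇒ step 3: AAAAAAAAACBBCCAAAAAAAAA ⇒ AAA·AAA·AAA·AAA·AAA·AAA·AAA·AAA·AAA·CBB·C·C·CBB·CBB·AAA·AAA·AAA·AAA·AAA·AAA·AAA·AAA·AAA
    A ↦ AAA
    B ↦ C
    C ↦ CBB

A->AAA, B->C, C->CBB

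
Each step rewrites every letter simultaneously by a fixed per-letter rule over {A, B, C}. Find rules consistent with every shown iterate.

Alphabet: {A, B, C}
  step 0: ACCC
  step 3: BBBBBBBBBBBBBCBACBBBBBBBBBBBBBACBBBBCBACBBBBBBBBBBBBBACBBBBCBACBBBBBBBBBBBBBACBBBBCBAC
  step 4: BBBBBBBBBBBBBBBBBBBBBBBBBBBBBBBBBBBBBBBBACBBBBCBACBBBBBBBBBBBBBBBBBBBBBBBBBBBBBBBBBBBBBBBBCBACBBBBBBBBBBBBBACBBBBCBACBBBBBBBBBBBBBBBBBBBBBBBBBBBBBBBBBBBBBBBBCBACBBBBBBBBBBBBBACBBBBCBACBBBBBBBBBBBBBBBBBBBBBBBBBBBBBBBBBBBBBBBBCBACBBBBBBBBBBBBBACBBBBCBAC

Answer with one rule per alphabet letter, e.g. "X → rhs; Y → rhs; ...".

A->BC, B->BBB, C->BAC

  step 3 ⇒ step 4: BBBBBBBBBBBBBCBACBBBBBBBBBBBBBACBBBBCBACBBBBBBBBBBBBBACBBBBCBACBBBBBBBBBBBBBACBBBBCBAC ⇒ BBB·BBB·BBB·BBB·BBB·BBB·BBB·BBB·BBB·BBB·BBB·BBB·BBB·BAC·BBB·BC·BAC·BBB·BBB·BBB·BBB·BBB·BBB·BBB·BBB·BBB·BBB·BBB·BBB·BBB·BC·BAC·BBB·BBB·BBB·BBB·BAC·BBB·BC·BAC·BBB·BBB·BBB·BBB·BBB·BBB·BBB·BBB·BBB·BBB·BBB·BBB·BBB·BC·BAC·BBB·BBB·BBB·BBB·BAC·BBB·BC·BAC·BBB·BBB·BBB·BBB·BBB·BBB·BBB·BBB·BBB·BBB·BBB·BBB·BBB·BC·BAC·BBB·BBB·BBB·BBB·BAC·BBB·BC·BAC
    A ↦ BC
    B ↦ BBB
    C ↦ BAC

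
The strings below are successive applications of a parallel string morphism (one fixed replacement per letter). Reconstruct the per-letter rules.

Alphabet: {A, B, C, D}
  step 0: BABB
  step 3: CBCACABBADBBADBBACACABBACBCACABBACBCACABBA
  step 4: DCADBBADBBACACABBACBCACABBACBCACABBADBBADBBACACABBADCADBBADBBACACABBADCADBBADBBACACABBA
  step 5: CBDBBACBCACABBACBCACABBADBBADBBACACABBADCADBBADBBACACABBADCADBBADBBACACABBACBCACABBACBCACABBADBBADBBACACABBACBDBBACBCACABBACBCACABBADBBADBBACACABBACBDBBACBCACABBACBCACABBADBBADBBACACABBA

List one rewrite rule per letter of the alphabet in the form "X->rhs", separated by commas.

A->BBA, B->CA, C->D, D->CB

  step 4 ⇒ step 5: DCADBBADBBACACABBACBCACABBACBCACABBADBBADBBACACABBADCADBBADBBACACABBADCADBBADBBACACABBA ⇒ CB·D·BBA·CB·CA·CA·BBA·CB·CA·CA·BBA·D·BBA·D·BBA·CA·CA·BBA·D·CA·D·BBA·D·BBA·CA·CA·BBA·D·CA·D·BBA·D·BBA·CA·CA·BBA·CB·CA·CA·BBA·CB·CA·CA·BBA·D·BBA·D·BBA·CA·CA·BBA·CB·D·BBA·CB·CA·CA·BBA·CB·CA·CA·BBA·D·BBA·D·BBA·CA·CA·BBA·CB·D·BBA·CB·CA·CA·BBA·CB·CA·CA·BBA·D·BBA·D·BBA·CA·CA·BBA
    A ↦ BBA
    B ↦ CA
    C ↦ D
    D ↦ CB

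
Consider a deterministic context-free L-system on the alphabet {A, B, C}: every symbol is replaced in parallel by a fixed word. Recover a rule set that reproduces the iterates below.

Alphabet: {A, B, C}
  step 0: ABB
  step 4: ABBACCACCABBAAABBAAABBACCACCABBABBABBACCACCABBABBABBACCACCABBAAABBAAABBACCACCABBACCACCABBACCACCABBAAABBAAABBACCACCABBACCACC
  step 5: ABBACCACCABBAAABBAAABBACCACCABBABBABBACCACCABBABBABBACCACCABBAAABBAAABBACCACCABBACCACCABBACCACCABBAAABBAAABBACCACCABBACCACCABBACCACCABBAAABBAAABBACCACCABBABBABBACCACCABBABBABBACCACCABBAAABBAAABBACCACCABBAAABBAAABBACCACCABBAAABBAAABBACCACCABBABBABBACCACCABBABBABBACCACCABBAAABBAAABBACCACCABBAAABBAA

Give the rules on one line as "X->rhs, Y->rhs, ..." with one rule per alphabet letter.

A->ABB, B->ACC, C->A

  step 4 ⇒ step 5: ABBACCACCABBAAABBAAABBACCACCABBABBABBACCACCABBABBABBACCACCABBAAABBAAABBACCACCABBACCACCABBACCACCABBAAABBAAABBACCACCABBACCACC ⇒ ABB·ACC·ACC·ABB·A·A·ABB·A·A·ABB·ACC·ACC·ABB·ABB·ABB·ACC·ACC·ABB·ABB·ABB·ACC·ACC·ABB·A·A·ABB·A·A·ABB·ACC·ACC·ABB·ACC·ACC·ABB·ACC·ACC·ABB·A·A·ABB·A·A·ABB·ACC·ACC·ABB·ACC·ACC·ABB·ACC·ACC·ABB·A·A·ABB·A·A·ABB·ACC·ACC·ABB·ABB·ABB·ACC·ACC·ABB·ABB·ABB·ACC·ACC·ABB·A·A·ABB·A·A·ABB·ACC·ACC·ABB·A·A·ABB·A·A·ABB·ACC·ACC·ABB·A·A·ABB·A·A·ABB·ACC·ACC·ABB·ABB·ABB·ACC·ACC·ABB·ABB·ABB·ACC·ACC·ABB·A·A·ABB·A·A·ABB·ACC·ACC·ABB·A·A·ABB·A·A
    A ↦ ABB
    B ↦ ACC
    C ↦ A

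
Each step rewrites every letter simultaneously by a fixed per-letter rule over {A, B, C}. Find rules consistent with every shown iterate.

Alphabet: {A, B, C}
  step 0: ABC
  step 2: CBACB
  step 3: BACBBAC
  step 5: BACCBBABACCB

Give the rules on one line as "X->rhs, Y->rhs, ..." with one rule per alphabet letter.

A->B, B->C, C->BA

  step 2 ⇒ step 3: CBACB ⇒ BA·C·B·BA·C
    A ↦ B
    B ↦ C
    C ↦ BA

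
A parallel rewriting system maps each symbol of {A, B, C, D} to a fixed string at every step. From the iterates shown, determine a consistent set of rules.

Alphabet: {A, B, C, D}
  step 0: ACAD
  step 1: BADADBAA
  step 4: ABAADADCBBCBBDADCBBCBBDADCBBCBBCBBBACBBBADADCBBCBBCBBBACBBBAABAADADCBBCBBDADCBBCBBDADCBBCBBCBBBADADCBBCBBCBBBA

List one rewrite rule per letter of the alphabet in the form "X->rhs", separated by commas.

A->BA, B->CBB, C->DAD, D->A

  step 0 ⇒ step 1: ACAD ⇒ BA·DAD·BA·A
    A ↦ BA
    C ↦ DAD
    D ↦ A
    B ↦ CBB  (constrained at step 1)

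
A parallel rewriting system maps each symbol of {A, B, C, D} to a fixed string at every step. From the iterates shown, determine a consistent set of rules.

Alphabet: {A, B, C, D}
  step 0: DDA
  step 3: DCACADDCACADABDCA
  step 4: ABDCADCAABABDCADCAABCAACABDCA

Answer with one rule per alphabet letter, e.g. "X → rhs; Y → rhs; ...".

A->CA, B->AC, C->D, D->AB

  step 3 ⇒ step 4: DCACADDCACADABDCA ⇒ AB·D·CA·D·CA·AB·AB·D·CA·D·CA·AB·CA·AC·AB·D·CA
    A ↦ CA
    B ↦ AC
    C ↦ D
    D ↦ AB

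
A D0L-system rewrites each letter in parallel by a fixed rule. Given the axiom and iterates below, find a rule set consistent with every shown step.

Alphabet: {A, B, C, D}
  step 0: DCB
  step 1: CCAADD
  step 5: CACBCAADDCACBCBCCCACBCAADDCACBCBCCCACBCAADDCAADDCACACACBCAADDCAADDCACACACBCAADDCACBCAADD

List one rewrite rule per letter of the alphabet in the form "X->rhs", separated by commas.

A->CB, B->ADD, C->CA, D->C

  step 0 ⇒ step 1: DCB ⇒ C·CA·ADD
    B ↦ ADD
    C ↦ CA
    D ↦ C
    A ↦ CB  (constrained at step 1)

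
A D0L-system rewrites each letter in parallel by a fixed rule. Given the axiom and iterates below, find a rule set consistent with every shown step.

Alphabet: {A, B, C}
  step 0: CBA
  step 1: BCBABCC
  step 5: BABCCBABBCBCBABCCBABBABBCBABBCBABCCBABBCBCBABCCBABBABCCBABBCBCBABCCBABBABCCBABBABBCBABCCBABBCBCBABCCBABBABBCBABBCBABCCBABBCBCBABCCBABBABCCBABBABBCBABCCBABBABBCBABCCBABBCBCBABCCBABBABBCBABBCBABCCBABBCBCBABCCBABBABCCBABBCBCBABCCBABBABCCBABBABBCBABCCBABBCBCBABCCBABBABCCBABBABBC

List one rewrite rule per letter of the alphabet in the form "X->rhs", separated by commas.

A->CC, B->BAB, C->BC

  step 0 ⇒ step 1: CBA ⇒ BC·BAB·CC
    A ↦ CC
    B ↦ BAB
    C ↦ BC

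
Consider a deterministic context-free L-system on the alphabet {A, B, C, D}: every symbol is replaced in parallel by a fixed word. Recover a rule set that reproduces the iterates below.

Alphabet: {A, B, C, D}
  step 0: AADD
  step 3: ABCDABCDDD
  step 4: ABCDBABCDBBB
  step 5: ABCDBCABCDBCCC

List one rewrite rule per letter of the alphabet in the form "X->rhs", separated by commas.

  step 4 ⇒ step 5: ABCDBABCDBBB ⇒ AB·C·D·B·C·AB·C·D·B·C·C·C
    A ↦ AB
    B ↦ C
    C ↦ D
    D ↦ B

A->AB, B->C, C->D, D->B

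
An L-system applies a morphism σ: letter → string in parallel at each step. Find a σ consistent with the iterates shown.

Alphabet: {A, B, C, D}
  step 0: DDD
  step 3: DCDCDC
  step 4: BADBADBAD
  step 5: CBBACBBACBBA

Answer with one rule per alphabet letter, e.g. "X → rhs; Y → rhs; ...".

  step 4 ⇒ step 5: BADBADBAD ⇒ C·B·BA·C·B·BA·C·B·BA
    A ↦ B
    B ↦ C
    D ↦ BA
  step 3 ⇒ step 4: DCDCDC ⇒ BA·D·BA·D·BA·D
    C ↦ D

A->B, B->C, C->D, D->BA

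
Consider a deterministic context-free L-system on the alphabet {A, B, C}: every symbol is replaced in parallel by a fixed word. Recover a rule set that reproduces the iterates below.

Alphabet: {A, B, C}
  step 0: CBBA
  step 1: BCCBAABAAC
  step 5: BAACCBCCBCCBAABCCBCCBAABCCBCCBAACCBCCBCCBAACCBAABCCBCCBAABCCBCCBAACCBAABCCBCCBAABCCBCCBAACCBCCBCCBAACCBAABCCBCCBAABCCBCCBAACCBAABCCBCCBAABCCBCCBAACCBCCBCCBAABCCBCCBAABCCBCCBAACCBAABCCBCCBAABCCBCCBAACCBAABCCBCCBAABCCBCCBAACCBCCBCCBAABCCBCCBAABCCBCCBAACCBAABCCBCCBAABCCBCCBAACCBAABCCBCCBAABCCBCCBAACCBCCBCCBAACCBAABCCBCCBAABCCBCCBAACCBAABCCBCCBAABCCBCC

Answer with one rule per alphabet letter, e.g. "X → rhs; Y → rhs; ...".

  step 0 ⇒ step 1: CBBA ⇒ BCC·BAA·BAA·C
    A ↦ C
    B ↦ BAA
    C ↦ BCC

A->C, B->BAA, C->BCC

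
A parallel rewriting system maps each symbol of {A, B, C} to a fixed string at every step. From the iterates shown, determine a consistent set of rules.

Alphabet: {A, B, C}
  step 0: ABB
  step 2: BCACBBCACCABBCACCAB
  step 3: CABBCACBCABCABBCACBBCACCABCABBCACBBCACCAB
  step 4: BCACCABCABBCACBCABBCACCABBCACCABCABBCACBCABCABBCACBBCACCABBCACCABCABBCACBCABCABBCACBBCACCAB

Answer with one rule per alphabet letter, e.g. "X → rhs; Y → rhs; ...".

A->CAC, B->CAB, C->B

  step 3 ⇒ step 4: CABBCACBCABCABBCACBBCACCABCABBCACBBCACCAB ⇒ B·CAC·CAB·CAB·B·CAC·B·CAB·B·CAC·CAB·B·CAC·CAB·CAB·B·CAC·B·CAB·CAB·B·CAC·B·B·CAC·CAB·B·CAC·CAB·CAB·B·CAC·B·CAB·CAB·B·CAC·B·B·CAC·CAB
    A ↦ CAC
    B ↦ CAB
    C ↦ B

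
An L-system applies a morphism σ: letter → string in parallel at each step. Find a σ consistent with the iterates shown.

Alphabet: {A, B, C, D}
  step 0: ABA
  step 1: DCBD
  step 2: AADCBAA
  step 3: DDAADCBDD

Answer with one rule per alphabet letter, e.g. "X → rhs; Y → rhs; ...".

  step 2 ⇒ step 3: AADCBAA ⇒ D·D·AA·D·CB·D·D
    A ↦ D
    B ↦ CB
    C ↦ D
    D ↦ AA

A->D, B->CB, C->D, D->AA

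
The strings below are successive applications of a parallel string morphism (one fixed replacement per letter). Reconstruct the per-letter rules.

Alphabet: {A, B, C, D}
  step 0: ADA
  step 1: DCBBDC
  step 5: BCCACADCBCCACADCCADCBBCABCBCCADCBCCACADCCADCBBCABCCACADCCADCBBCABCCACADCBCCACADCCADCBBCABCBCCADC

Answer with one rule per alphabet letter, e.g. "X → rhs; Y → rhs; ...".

A->DC, B->BC, C->CA, D->BB

  step 0 ⇒ step 1: ADA ⇒ DC·BB·DC
    A ↦ DC
    D ↦ BB
    B ↦ BC  (constrained at step 1)
    C ↦ CA  (constrained at step 1)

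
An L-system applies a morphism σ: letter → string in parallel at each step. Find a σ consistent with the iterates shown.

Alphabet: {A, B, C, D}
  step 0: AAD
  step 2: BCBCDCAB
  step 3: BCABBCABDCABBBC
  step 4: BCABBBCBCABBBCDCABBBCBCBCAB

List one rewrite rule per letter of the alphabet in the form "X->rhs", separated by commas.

  step 3 ⇒ step 4: BCABBCABDCABBBC ⇒ BC·AB·B·BC·BC·AB·B·BC·DC·AB·B·BC·BC·BC·AB
    A ↦ B
    B ↦ BC
    C ↦ AB
    D ↦ DC

A->B, B->BC, C->AB, D->DC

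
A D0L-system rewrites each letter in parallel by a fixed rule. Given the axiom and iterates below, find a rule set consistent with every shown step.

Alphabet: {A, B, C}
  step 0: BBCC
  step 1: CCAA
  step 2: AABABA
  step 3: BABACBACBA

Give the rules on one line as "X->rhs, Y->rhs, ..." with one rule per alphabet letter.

  step 2 ⇒ step 3: AABABA ⇒ BA·BA·C·BA·C·BA
    A ↦ BA
    B ↦ C
  step 0 ⇒ step 1: BBCC ⇒ C·C·A·A
    C ↦ A

A->BA, B->C, C->A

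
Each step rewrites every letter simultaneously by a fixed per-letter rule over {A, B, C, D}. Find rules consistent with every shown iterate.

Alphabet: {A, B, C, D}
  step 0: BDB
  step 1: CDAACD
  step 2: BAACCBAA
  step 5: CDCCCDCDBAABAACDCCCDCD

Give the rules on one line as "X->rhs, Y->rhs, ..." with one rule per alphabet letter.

A->C, B->CD, C->B, D->AA

  step 1 ⇒ step 2: CDAACD ⇒ B·AA·C·C·B·AA
    A ↦ C
    C ↦ B
    D ↦ AA
  step 0 ⇒ step 1: BDB ⇒ CD·AA·CD
    B ↦ CD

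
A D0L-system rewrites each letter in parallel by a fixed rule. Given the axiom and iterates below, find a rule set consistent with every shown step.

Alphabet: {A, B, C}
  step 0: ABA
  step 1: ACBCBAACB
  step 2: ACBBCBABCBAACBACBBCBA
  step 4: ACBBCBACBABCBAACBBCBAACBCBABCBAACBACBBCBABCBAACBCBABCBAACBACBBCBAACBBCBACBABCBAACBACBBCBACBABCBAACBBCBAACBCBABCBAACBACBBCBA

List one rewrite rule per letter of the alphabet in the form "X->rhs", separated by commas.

A->ACB, B->CBA, C->B

  step 1 ⇒ step 2: ACBCBAACB ⇒ ACB·B·CBA·B·CBA·ACB·ACB·B·CBA
    A ↦ ACB
    B ↦ CBA
    C ↦ B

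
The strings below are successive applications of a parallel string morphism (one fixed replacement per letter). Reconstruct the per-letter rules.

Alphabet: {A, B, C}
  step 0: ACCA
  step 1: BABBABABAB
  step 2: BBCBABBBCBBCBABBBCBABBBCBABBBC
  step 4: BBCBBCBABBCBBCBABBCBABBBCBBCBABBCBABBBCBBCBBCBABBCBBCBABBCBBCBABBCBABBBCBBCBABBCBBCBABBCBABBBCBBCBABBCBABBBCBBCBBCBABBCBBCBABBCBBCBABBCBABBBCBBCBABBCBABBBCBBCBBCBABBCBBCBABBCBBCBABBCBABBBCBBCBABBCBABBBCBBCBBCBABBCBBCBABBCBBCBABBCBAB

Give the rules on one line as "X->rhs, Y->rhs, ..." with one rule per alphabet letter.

  step 1 ⇒ step 2: BABBABABAB ⇒ BBC·BAB·BBC·BBC·BAB·BBC·BAB·BBC·BAB·BBC
    A ↦ BAB
    B ↦ BBC
  step 0 ⇒ step 1: ACCA ⇒ BAB·BA·BA·BAB
    C ↦ BA

A->BAB, B->BBC, C->BA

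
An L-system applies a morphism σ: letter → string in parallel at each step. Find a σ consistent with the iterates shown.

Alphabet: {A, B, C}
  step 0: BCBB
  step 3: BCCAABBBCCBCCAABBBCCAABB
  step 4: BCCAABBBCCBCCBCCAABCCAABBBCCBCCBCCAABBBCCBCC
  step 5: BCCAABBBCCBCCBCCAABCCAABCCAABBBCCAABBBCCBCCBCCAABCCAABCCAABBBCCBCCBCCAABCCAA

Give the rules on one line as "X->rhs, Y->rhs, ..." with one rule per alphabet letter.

  step 4 ⇒ step 5: BCCAABBBCCBCCBCCAABCCAABBBCCBCCBCCAABBBCCBCC ⇒ BCC·A·A·B·B·BCC·BCC·BCC·A·A·BCC·A·A·BCC·A·A·B·B·BCC·A·A·B·B·BCC·BCC·BCC·A·A·BCC·A·A·BCC·A·A·B·B·BCC·BCC·BCC·A·A·BCC·A·A
    A ↦ B
    B ↦ BCC
    C ↦ A

A->B, B->BCC, C->A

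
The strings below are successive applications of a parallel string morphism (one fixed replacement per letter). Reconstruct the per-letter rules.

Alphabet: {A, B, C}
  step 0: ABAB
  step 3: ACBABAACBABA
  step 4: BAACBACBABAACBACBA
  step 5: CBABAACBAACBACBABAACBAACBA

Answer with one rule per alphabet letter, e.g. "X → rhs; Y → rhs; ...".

A->BA, B->C, C->A

  step 4 ⇒ step 5: BAACBACBABAACBACBA ⇒ C·BA·BA·A·C·BA·A·C·BA·C·BA·BA·A·C·BA·A·C·BA
    A ↦ BA
    B ↦ C
    C ↦ A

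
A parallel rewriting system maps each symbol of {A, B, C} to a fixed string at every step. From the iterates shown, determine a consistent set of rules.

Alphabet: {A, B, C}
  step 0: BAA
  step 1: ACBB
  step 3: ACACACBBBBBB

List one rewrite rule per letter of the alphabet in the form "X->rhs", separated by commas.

A->B, B->AC, C->BB

  step 0 ⇒ step 1: BAA ⇒ AC·B·B
    A ↦ B
    B ↦ AC
    C ↦ BB  (constrained at step 1)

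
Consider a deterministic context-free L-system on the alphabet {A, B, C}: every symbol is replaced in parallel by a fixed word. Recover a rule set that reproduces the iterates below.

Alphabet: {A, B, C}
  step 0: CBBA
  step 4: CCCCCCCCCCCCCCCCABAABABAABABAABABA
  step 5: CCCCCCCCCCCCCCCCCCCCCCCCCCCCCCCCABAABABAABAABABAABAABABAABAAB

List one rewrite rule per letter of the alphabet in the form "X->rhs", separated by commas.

A->AB, B->A, C->CC

  step 4 ⇒ step 5: CCCCCCCCCCCCCCCCABAABABAABABAABABA ⇒ CC·CC·CC·CC·CC·CC·CC·CC·CC·CC·CC·CC·CC·CC·CC·CC·AB·A·AB·AB·A·AB·A·AB·AB·A·AB·A·AB·AB·A·AB·A·AB
    A ↦ AB
    B ↦ A
    C ↦ CC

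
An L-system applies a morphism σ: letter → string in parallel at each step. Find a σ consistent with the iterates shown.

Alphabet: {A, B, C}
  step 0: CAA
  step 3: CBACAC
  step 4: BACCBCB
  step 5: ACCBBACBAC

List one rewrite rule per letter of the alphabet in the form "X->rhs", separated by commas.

  step 4 ⇒ step 5: BACCBCB ⇒ AC·C·B·B·AC·B·AC
    A ↦ C
    B ↦ AC
    C ↦ B

A->C, B->AC, C->B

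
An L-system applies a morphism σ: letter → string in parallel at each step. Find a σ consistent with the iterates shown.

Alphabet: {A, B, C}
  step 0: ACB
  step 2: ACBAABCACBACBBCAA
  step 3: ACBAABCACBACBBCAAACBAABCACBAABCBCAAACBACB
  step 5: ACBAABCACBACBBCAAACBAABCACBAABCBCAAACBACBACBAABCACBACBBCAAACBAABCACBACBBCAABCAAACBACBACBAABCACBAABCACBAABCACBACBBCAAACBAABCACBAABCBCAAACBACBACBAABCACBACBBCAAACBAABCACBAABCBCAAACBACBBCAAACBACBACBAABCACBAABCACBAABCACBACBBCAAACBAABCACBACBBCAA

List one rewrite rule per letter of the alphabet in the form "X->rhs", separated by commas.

A->ACB, B->BC, C->AA

  step 2 ⇒ step 3: ACBAABCACBACBBCAA ⇒ ACB·AA·BC·ACB·ACB·BC·AA·ACB·AA·BC·ACB·AA·BC·BC·AA·ACB·ACB
    A ↦ ACB
    B ↦ BC
    C ↦ AA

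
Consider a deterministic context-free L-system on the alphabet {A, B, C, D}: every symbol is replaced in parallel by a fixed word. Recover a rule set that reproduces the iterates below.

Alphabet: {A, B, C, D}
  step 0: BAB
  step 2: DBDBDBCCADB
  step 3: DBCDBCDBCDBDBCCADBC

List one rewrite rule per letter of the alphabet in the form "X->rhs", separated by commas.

A->CCA, B->C, C->DB, D->DB

  step 2 ⇒ step 3: DBDBDBCCADB ⇒ DB·C·DB·C·DB·C·DB·DB·CCA·DB·C
    A ↦ CCA
    B ↦ C
    C ↦ DB
    D ↦ DB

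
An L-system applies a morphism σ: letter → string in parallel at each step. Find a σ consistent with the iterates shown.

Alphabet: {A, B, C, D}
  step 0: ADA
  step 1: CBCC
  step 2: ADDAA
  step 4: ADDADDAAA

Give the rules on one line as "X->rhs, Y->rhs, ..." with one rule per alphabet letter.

  step 1 ⇒ step 2: CBCC ⇒ A·DD·A·A
    B ↦ DD
    C ↦ A
  step 0 ⇒ step 1: ADA ⇒ C·BC·C
    A ↦ C
  step 0 ⇒ step 1: ADA ⇒ C·BC·C
    D ↦ BC

A->C, B->DD, C->A, D->BC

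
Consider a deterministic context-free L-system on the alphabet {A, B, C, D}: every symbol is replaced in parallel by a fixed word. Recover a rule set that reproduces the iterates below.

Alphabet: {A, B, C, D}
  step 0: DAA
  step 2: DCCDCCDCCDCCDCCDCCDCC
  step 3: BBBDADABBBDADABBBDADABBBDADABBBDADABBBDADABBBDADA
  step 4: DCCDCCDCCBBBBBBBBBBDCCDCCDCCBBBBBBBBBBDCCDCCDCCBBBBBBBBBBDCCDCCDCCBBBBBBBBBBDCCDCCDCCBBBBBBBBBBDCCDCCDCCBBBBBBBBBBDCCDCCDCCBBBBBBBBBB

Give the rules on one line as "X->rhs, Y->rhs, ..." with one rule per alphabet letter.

A->BB, B->DCC, C->DA, D->BBB

  step 3 ⇒ step 4: BBBDADABBBDADABBBDADABBBDADABBBDADABBBDADABBBDADA ⇒ DCC·DCC·DCC·BBB·BB·BBB·BB·DCC·DCC·DCC·BBB·BB·BBB·BB·DCC·DCC·DCC·BBB·BB·BBB·BB·DCC·DCC·DCC·BBB·BB·BBB·BB·DCC·DCC·DCC·BBB·BB·BBB·BB·DCC·DCC·DCC·BBB·BB·BBB·BB·DCC·DCC·DCC·BBB·BB·BBB·BB
    A ↦ BB
    B ↦ DCC
    D ↦ BBB
  step 2 ⇒ step 3: DCCDCCDCCDCCDCCDCCDCC ⇒ BBB·DA·DA·BBB·DA·DA·BBB·DA·DA·BBB·DA·DA·BBB·DA·DA·BBB·DA·DA·BBB·DA·DA
    C ↦ DA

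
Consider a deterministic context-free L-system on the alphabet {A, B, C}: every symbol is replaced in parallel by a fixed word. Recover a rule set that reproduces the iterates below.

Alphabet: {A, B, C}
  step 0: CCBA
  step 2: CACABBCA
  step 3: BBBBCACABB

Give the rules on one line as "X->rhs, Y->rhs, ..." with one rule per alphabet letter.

A->B, B->CA, C->B

  step 2 ⇒ step 3: CACABBCA ⇒ B·B·B·B·CA·CA·B·B
    A ↦ B
    B ↦ CA
    C ↦ B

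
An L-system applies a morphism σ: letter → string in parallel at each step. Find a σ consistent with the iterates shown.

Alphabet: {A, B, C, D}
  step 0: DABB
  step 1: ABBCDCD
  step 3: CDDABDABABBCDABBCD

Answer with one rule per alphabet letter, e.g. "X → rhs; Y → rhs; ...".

  step 0 ⇒ step 1: DABB ⇒ AB·B·CD·CD
    A ↦ B
    B ↦ CD
    D ↦ AB
    C ↦ D  (constrained at step 1)

A->B, B->CD, C->D, D->AB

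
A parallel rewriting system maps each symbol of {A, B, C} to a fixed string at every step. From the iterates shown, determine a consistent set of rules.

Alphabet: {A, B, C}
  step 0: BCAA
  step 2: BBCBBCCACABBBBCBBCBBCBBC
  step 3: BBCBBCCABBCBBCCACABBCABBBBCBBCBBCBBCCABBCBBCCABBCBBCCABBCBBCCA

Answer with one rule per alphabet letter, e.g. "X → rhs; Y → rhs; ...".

  step 2 ⇒ step 3: BBCBBCCACABBBBCBBCBBCBBC ⇒ BBC·BBC·CA·BBC·BBC·CA·CA·BB·CA·BB·BBC·BBC·BBC·BBC·CA·BBC·BBC·CA·BBC·BBC·CA·BBC·BBC·CA
    A ↦ BB
    B ↦ BBC
    C ↦ CA

A->BB, B->BBC, C->CA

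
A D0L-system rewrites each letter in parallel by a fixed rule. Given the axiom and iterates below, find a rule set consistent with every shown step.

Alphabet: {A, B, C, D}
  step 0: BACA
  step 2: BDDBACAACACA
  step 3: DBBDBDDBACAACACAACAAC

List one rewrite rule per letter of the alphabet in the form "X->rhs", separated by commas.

A->AC, B->DB, C->A, D->BD

  step 2 ⇒ step 3: BDDBACAACACA ⇒ DB·BD·BD·DB·AC·A·AC·AC·A·AC·A·AC
    A ↦ AC
    B ↦ DB
    C ↦ A
    D ↦ BD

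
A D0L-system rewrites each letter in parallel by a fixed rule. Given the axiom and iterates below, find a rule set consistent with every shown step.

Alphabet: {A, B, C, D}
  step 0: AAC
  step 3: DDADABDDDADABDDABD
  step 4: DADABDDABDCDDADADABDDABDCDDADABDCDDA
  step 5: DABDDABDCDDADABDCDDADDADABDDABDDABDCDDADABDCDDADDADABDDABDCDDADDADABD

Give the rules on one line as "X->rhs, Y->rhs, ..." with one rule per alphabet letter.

A->BD, B->CD, C->D, D->DA

  step 4 ⇒ step 5: DADABDDABDCDDADADABDDABDCDDADABDCDDA ⇒ DA·BD·DA·BD·CD·DA·DA·BD·CD·DA·D·DA·DA·BD·DA·BD·DA·BD·CD·DA·DA·BD·CD·DA·D·DA·DA·BD·DA·BD·CD·DA·D·DA·DA·BD
    A ↦ BD
    B ↦ CD
    C ↦ D
    D ↦ DA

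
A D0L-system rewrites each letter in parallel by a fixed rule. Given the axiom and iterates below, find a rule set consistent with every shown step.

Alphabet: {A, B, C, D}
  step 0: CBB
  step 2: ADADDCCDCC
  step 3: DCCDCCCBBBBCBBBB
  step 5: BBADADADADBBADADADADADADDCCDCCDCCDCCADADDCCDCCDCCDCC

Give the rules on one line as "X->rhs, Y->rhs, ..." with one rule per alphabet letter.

A->DC, B->AD, C->BB, D->C

  step 2 ⇒ step 3: ADADDCCDCC ⇒ DC·C·DC·C·C·BB·BB·C·BB·BB
    A ↦ DC
    C ↦ BB
    D ↦ C
    B ↦ AD  (constrained at step 0)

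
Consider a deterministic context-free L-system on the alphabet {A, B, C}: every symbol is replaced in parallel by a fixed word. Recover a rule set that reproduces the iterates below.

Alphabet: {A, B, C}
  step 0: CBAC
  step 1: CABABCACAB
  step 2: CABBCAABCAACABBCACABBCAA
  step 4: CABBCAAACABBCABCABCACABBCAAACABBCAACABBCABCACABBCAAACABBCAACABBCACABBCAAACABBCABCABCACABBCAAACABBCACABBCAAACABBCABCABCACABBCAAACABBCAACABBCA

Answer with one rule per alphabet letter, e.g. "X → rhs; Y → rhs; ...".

  step 1 ⇒ step 2: CABABCACAB ⇒ CAB·BCA·A·BCA·A·CAB·BCA·CAB·BCA·A
    A ↦ BCA
    B ↦ A
    C ↦ CAB

A->BCA, B->A, C->CAB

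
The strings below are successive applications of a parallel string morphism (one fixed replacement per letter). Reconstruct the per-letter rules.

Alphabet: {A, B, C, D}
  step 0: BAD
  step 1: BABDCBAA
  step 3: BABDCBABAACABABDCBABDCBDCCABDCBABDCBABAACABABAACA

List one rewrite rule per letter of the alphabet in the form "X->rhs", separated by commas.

  step 0 ⇒ step 1: BAD ⇒ BA·BDC·BAA
    A ↦ BDC
    B ↦ BA
    D ↦ BAA
    C ↦ CA  (constrained at step 1)

A->BDC, B->BA, C->CA, D->BAA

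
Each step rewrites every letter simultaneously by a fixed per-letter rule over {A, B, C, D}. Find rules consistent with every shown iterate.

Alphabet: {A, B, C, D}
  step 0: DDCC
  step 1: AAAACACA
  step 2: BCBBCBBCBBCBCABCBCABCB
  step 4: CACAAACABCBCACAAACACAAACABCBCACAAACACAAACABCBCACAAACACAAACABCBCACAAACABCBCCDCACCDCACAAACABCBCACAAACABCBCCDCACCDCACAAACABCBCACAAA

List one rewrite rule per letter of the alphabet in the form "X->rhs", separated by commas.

  step 1 ⇒ step 2: AAAACACA ⇒ BCB·BCB·BCB·BCB·CA·BCB·CA·BCB
    A ↦ BCB
    C ↦ CA
    B ↦ CCD  (constrained at step 2)
  step 0 ⇒ step 1: DDCC ⇒ AA·AA·CA·CA
    D ↦ AA

A->BCB, B->CCD, C->CA, D->AA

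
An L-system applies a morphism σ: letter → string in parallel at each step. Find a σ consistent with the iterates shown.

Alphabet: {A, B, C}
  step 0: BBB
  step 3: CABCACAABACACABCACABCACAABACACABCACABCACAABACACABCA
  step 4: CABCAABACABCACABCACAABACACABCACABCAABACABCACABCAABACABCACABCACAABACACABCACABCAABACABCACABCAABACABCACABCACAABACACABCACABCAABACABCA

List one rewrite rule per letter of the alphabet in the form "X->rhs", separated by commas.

  step 3 ⇒ step 4: CABCACAABACACABCACABCACAABACACABCACABCACAABACACABCA ⇒ CAB·CA·ABA·CAB·CA·CAB·CA·CA·ABA·CA·CAB·CA·CAB·CA·ABA·CAB·CA·CAB·CA·ABA·CAB·CA·CAB·CA·CA·ABA·CA·CAB·CA·CAB·CA·ABA·CAB·CA·CAB·CA·ABA·CAB·CA·CAB·CA·CA·ABA·CA·CAB·CA·CAB·CA·ABA·CAB·CA
    A ↦ CA
    B ↦ ABA
    C ↦ CAB

A->CA, B->ABA, C->CAB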